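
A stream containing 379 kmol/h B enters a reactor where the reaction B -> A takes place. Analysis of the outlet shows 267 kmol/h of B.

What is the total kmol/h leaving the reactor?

For B: n = n₀ − 1ξ → 267 = 379 − 1ξ, giving ξ = 112 kmol/h.
Outlet amounts (n = n₀ + ν ξ):
  B: 379 − 1(112) = 267
  A: 0 + 1(112) = 112
Total out = 267 + 112 = 379 kmol/h.

379 kmol/h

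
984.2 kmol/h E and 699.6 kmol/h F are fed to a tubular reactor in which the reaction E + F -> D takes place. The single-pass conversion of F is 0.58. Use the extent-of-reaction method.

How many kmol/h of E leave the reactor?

F reacted = 0.58 × 699.6 = 405.8 kmol/h; ν_F = −1, so ξ = 405.8/1 = 405.8 kmol/h.
Outlet amounts (n = n₀ + ν ξ):
  E: 984.2 − 1(405.8) = 578.4
  F: 699.6 − 1(405.8) = 293.8
  D: 0 + 1(405.8) = 405.8

578 kmol/h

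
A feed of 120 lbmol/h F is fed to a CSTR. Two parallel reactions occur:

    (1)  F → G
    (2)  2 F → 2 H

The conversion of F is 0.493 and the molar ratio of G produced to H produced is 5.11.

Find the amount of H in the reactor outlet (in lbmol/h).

9.68 lbmol/h

Conversion of F: F consumed = 0.493 × 120 = 59.16 lbmol/h = 1ξ₁ + 2ξ₂.
Selectivity: 1ξ₁ / (2ξ₂) = 5.11 → ξ₁ = 10.22 ξ₂.
Substitute: (1·10.22 + 2) ξ₂ = 59.16 → ξ₂ = 4.841 lbmol/h, ξ₁ = 49.48 lbmol/h.
Outlet amounts (n = n₀ + Σ ν·ξ):
  F: 120 − 1(49.48) − 2(4.841) = 60.84
  G: 0 + 1(49.48) = 49.48
  H: 0 + 2(4.841) = 9.682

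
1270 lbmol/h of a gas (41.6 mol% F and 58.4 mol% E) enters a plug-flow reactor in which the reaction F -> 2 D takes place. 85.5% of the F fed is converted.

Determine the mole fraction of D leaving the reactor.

0.525

F reacted = 0.855 × 528.3 = 451.7 lbmol/h; ν_F = −1, so ξ = 451.7/1 = 451.7 lbmol/h.
Outlet amounts (n = n₀ + ν ξ):
  F: 528.3 − 1(451.7) = 76.61
  D: 0 + 2(451.7) = 903.4
  E: 741.7 (inert)
Total out = 1722 lbmol/h; y_D = 903.4 / 1722 = 0.5247.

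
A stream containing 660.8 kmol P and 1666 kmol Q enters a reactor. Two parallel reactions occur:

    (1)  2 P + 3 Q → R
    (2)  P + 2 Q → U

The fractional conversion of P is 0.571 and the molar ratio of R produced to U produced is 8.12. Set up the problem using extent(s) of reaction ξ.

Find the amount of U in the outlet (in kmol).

Conversion of P: P consumed = 0.571 × 660.8 = 377.3 kmol = 2ξ₁ + 1ξ₂.
Selectivity: 1ξ₁ / (1ξ₂) = 8.12 → ξ₁ = 8.12 ξ₂.
Substitute: (2·8.12 + 1) ξ₂ = 377.3 → ξ₂ = 21.89 kmol, ξ₁ = 177.7 kmol.
Outlet amounts (n = n₀ + Σ ν·ξ):
  P: 660.8 − 2(177.7) − 1(21.89) = 283.5
  Q: 1666 − 3(177.7) − 2(21.89) = 1089
  R: 0 + 1(177.7) = 177.7
  U: 0 + 1(21.89) = 21.89

21.9 kmol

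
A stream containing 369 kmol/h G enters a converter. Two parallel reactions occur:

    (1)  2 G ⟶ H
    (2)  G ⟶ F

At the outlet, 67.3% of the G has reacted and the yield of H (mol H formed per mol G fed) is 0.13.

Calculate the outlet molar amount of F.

Yield of H: 1ξ₁ / 369 = 0.13 → ξ₁ = 47.97 kmol/h.
Conversion of G: 2ξ₁ + 1ξ₂ = 0.673 × 369 = 248.3 → ξ₂ = 152.4 kmol/h.
Outlet amounts (n = n₀ + Σ ν·ξ):
  G: 369 − 2(47.97) − 1(152.4) = 120.7
  H: 0 + 1(47.97) = 47.97
  F: 0 + 1(152.4) = 152.4

152 kmol/h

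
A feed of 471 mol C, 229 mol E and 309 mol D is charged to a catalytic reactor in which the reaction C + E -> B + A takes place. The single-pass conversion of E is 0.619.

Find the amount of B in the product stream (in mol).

142 mol

E reacted = 0.619 × 229 = 141.8 mol; ν_E = −1, so ξ = 141.8/1 = 141.8 mol.
Outlet amounts (n = n₀ + ν ξ):
  C: 471 − 1(141.8) = 329.2
  E: 229 − 1(141.8) = 87.25
  B: 0 + 1(141.8) = 141.8
  A: 0 + 1(141.8) = 141.8
  D: 309 (inert)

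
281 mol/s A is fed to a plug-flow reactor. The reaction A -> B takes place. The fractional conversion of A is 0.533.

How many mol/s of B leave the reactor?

150 mol/s

A reacted = 0.533 × 281 = 149.8 mol/s; ν_A = −1, so ξ = 149.8/1 = 149.8 mol/s.
Outlet amounts (n = n₀ + ν ξ):
  A: 281 − 1(149.8) = 131.2
  B: 0 + 1(149.8) = 149.8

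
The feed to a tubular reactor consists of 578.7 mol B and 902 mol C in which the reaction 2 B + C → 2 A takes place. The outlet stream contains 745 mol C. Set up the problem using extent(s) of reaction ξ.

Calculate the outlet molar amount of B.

265 mol

For C: n = n₀ − 1ξ → 745 = 902 − 1ξ, giving ξ = 157 mol.
Outlet amounts (n = n₀ + ν ξ):
  B: 578.7 − 2(157) = 264.7
  C: 902 − 1(157) = 745
  A: 0 + 2(157) = 314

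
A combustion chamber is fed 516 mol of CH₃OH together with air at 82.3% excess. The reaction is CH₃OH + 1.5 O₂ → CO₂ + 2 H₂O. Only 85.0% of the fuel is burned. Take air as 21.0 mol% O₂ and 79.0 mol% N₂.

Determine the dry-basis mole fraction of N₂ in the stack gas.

Stoichiometric O₂ = 1.5 × 516 = 774 mol; O₂ fed = 774 × 1.823 = 1411 mol.
N₂ fed = 1411 × 79/21 = 5308 mol.
Fuel reacted = 0.85 × 516 → ξ = 438.6 mol.
Outlet (n = n₀ + ν ξ):
  CH₃OH: 516 − 1(438.6) = 77.4
  O₂: 1411 − 1.5(438.6) = 753.1
  N₂: 5308 (inert)
  CO₂: 0 + 1(438.6) = 438.6
  H₂O: 0 + 2(438.6) = 877.2
Dry total = 6577 mol; y_N₂ (dry) = 5308 / 6577 = 0.807.

0.807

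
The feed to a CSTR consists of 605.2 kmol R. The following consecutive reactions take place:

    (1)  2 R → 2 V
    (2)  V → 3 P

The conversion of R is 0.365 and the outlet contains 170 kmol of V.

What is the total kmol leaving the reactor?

707 kmol

Conversion of R: R consumed = 2ξ₁ = 0.365 × 605.2 → ξ₁ = 110.4 kmol.
V balance: n_V = 0 + 2ξ₁ − 1ξ₂ = 170 → ξ₂ = (2·110.4 − 170)/1 = 50.9 kmol.
Outlet amounts (n = n₀ + Σ ν·ξ):
  R: 605.2 − 2(110.4) = 384.3
  V: 0 + 2(110.4) − 1(50.9) = 170
  P: 0 + 3(50.9) = 152.7
Total out = 384.3 + 170 + 152.7 = 707 kmol.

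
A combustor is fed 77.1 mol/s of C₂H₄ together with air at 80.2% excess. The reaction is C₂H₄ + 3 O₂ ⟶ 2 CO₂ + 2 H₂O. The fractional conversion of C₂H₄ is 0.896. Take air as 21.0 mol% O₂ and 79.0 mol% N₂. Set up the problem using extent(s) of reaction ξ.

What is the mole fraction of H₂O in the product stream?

Stoichiometric O₂ = 3 × 77.1 = 231.3 mol/s; O₂ fed = 231.3 × 1.802 = 416.8 mol/s.
N₂ fed = 416.8 × 79/21 = 1568 mol/s.
Fuel reacted = 0.896 × 77.1 → ξ = 69.08 mol/s.
Outlet (n = n₀ + ν ξ):
  C₂H₄: 77.1 − 1(69.08) = 8.018
  O₂: 416.8 − 3(69.08) = 209.6
  N₂: 1568 (inert)
  CO₂: 0 + 2(69.08) = 138.2
  H₂O: 0 + 2(69.08) = 138.2
Total out = 2062 mol/s; y_H₂O = 138.2 / 2062 = 0.06701.

0.067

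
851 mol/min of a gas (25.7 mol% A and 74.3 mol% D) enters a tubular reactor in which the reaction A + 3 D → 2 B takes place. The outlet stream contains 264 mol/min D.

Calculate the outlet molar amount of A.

95.9 mol/min

For D: n = n₀ − 3ξ → 264 = 632.3 − 3ξ, giving ξ = 122.8 mol/min.
Outlet amounts (n = n₀ + ν ξ):
  A: 218.7 − 1(122.8) = 95.94
  D: 632.3 − 3(122.8) = 264
  B: 0 + 2(122.8) = 245.5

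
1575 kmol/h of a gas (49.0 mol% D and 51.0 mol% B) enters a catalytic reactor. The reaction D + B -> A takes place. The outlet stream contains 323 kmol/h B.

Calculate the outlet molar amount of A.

For B: n = n₀ − 1ξ → 323 = 803.2 − 1ξ, giving ξ = 480.2 kmol/h.
Outlet amounts (n = n₀ + ν ξ):
  D: 771.8 − 1(480.2) = 291.5
  B: 803.2 − 1(480.2) = 323
  A: 0 + 1(480.2) = 480.2

480 kmol/h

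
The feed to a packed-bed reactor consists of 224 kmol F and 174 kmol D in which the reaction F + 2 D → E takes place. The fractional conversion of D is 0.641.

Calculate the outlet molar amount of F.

168 kmol

D reacted = 0.641 × 174 = 111.5 kmol; ν_D = −2, so ξ = 111.5/2 = 55.77 kmol.
Outlet amounts (n = n₀ + ν ξ):
  F: 224 − 1(55.77) = 168.2
  D: 174 − 2(55.77) = 62.47
  E: 0 + 1(55.77) = 55.77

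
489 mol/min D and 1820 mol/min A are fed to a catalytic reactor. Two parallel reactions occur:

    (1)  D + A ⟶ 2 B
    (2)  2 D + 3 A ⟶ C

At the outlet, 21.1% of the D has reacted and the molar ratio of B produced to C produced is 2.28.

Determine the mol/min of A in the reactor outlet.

1680 mol/min

Conversion of D: D consumed = 0.211 × 489 = 103.2 mol/min = 1ξ₁ + 2ξ₂.
Selectivity: 2ξ₁ / (1ξ₂) = 2.28 → ξ₁ = 1.14 ξ₂.
Substitute: (1·1.14 + 2) ξ₂ = 103.2 → ξ₂ = 32.86 mol/min, ξ₁ = 37.46 mol/min.
Outlet amounts (n = n₀ + Σ ν·ξ):
  D: 489 − 1(37.46) − 2(32.86) = 385.8
  A: 1820 − 1(37.46) − 3(32.86) = 1684
  B: 0 + 2(37.46) = 74.92
  C: 0 + 1(32.86) = 32.86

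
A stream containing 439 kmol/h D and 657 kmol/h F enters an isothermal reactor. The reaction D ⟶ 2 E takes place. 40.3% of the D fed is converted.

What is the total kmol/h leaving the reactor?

1270 kmol/h

D reacted = 0.403 × 439 = 176.9 kmol/h; ν_D = −1, so ξ = 176.9/1 = 176.9 kmol/h.
Outlet amounts (n = n₀ + ν ξ):
  D: 439 − 1(176.9) = 262.1
  E: 0 + 2(176.9) = 353.8
  F: 657 (inert)
Total out = 262.1 + 353.8 + 657 = 1273 kmol/h.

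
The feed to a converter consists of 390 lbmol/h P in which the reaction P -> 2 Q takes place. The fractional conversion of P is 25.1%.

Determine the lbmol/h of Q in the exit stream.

196 lbmol/h

P reacted = 0.251 × 390 = 97.89 lbmol/h; ν_P = −1, so ξ = 97.89/1 = 97.89 lbmol/h.
Outlet amounts (n = n₀ + ν ξ):
  P: 390 − 1(97.89) = 292.1
  Q: 0 + 2(97.89) = 195.8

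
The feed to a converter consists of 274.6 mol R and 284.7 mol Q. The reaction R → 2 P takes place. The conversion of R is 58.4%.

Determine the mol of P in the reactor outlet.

321 mol

R reacted = 0.584 × 274.6 = 160.4 mol; ν_R = −1, so ξ = 160.4/1 = 160.4 mol.
Outlet amounts (n = n₀ + ν ξ):
  R: 274.6 − 1(160.4) = 114.2
  P: 0 + 2(160.4) = 320.7
  Q: 284.7 (inert)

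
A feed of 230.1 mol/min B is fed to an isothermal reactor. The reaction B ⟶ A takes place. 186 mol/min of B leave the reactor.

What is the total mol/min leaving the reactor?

230 mol/min

For B: n = n₀ − 1ξ → 186 = 230.1 − 1ξ, giving ξ = 44.1 mol/min.
Outlet amounts (n = n₀ + ν ξ):
  B: 230.1 − 1(44.1) = 186
  A: 0 + 1(44.1) = 44.1
Total out = 186 + 44.1 = 230.1 mol/min.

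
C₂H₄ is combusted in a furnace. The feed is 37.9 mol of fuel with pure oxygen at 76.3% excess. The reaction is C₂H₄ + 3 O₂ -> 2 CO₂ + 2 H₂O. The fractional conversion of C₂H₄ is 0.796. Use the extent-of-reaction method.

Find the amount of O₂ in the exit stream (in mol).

Stoichiometric O₂ = 3 × 37.9 = 113.7 mol; O₂ fed = 113.7 × 1.763 = 200.5 mol.
Fuel reacted = 0.796 × 37.9 → ξ = 30.17 mol.
Outlet (n = n₀ + ν ξ):
  C₂H₄: 37.9 − 1(30.17) = 7.732
  O₂: 200.5 − 3(30.17) = 109.9
  CO₂: 0 + 2(30.17) = 60.34
  H₂O: 0 + 2(30.17) = 60.34

110 mol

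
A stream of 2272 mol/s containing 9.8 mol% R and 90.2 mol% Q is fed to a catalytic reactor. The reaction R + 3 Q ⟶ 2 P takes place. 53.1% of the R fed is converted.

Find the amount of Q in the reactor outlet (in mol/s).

1690 mol/s

R reacted = 0.531 × 222.7 = 118.2 mol/s; ν_R = −1, so ξ = 118.2/1 = 118.2 mol/s.
Outlet amounts (n = n₀ + ν ξ):
  R: 222.7 − 1(118.2) = 104.4
  Q: 2049 − 3(118.2) = 1695
  P: 0 + 2(118.2) = 236.5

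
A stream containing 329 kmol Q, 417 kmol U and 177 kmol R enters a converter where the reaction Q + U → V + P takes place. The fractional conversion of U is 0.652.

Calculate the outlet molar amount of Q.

57.1 kmol

U reacted = 0.652 × 417 = 271.9 kmol; ν_U = −1, so ξ = 271.9/1 = 271.9 kmol.
Outlet amounts (n = n₀ + ν ξ):
  Q: 329 − 1(271.9) = 57.12
  U: 417 − 1(271.9) = 145.1
  V: 0 + 1(271.9) = 271.9
  P: 0 + 1(271.9) = 271.9
  R: 177 (inert)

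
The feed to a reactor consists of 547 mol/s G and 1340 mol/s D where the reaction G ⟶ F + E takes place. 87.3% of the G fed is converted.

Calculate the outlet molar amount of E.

478 mol/s

G reacted = 0.873 × 547 = 477.5 mol/s; ν_G = −1, so ξ = 477.5/1 = 477.5 mol/s.
Outlet amounts (n = n₀ + ν ξ):
  G: 547 − 1(477.5) = 69.47
  F: 0 + 1(477.5) = 477.5
  E: 0 + 1(477.5) = 477.5
  D: 1340 (inert)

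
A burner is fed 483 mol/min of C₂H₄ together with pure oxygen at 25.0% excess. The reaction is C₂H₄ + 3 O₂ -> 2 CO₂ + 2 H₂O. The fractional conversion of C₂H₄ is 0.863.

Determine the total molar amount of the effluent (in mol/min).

2290 mol/min

Stoichiometric O₂ = 3 × 483 = 1449 mol/min; O₂ fed = 1449 × 1.250 = 1811 mol/min.
Fuel reacted = 0.863 × 483 → ξ = 416.8 mol/min.
Outlet (n = n₀ + ν ξ):
  C₂H₄: 483 − 1(416.8) = 66.17
  O₂: 1811 − 3(416.8) = 560.8
  CO₂: 0 + 2(416.8) = 833.7
  H₂O: 0 + 2(416.8) = 833.7
Total out = 66.17 + 560.8 + 833.7 + 833.7 = 2294 mol/min.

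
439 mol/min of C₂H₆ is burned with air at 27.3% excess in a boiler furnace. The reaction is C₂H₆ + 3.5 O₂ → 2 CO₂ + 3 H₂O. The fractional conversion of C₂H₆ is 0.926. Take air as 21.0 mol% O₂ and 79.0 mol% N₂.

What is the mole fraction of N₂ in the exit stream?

0.739

Stoichiometric O₂ = 3.5 × 439 = 1536 mol/min; O₂ fed = 1536 × 1.273 = 1956 mol/min.
N₂ fed = 1956 × 79/21 = 7358 mol/min.
Fuel reacted = 0.926 × 439 → ξ = 406.5 mol/min.
Outlet (n = n₀ + ν ξ):
  C₂H₆: 439 − 1(406.5) = 32.49
  O₂: 1956 − 3.5(406.5) = 533.2
  N₂: 7358 (inert)
  CO₂: 0 + 2(406.5) = 813
  H₂O: 0 + 3(406.5) = 1220
Total out = 9956 mol/min; y_N₂ = 7358 / 9956 = 0.739.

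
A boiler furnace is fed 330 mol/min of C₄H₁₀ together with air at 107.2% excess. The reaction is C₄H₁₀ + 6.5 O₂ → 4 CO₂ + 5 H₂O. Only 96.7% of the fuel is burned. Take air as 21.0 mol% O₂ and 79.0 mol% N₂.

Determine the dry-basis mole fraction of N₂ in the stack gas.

Stoichiometric O₂ = 6.5 × 330 = 2145 mol/min; O₂ fed = 2145 × 2.072 = 4444 mol/min.
N₂ fed = 4444 × 79/21 = 16720 mol/min.
Fuel reacted = 0.967 × 330 → ξ = 319.1 mol/min.
Outlet (n = n₀ + ν ξ):
  C₄H₁₀: 330 − 1(319.1) = 10.89
  O₂: 4444 − 6.5(319.1) = 2370
  N₂: 16720 (inert)
  CO₂: 0 + 4(319.1) = 1276
  H₂O: 0 + 5(319.1) = 1596
Dry total = 20380 mol/min; y_N₂ (dry) = 16720 / 20380 = 0.8205.

0.821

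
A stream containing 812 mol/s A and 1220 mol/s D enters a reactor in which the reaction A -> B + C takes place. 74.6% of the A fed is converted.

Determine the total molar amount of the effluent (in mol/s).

2640 mol/s

A reacted = 0.746 × 812 = 605.8 mol/s; ν_A = −1, so ξ = 605.8/1 = 605.8 mol/s.
Outlet amounts (n = n₀ + ν ξ):
  A: 812 − 1(605.8) = 206.2
  B: 0 + 1(605.8) = 605.8
  C: 0 + 1(605.8) = 605.8
  D: 1220 (inert)
Total out = 206.2 + 605.8 + 605.8 + 1220 = 2638 mol/s.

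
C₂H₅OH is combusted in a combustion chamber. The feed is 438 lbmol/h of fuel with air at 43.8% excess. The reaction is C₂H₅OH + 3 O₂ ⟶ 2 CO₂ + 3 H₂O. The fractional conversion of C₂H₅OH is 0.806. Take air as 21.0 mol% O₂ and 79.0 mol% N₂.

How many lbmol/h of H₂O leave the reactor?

1060 lbmol/h

Stoichiometric O₂ = 3 × 438 = 1314 lbmol/h; O₂ fed = 1314 × 1.438 = 1890 lbmol/h.
N₂ fed = 1890 × 79/21 = 7108 lbmol/h.
Fuel reacted = 0.806 × 438 → ξ = 353 lbmol/h.
Outlet (n = n₀ + ν ξ):
  C₂H₅OH: 438 − 1(353) = 84.97
  O₂: 1890 − 3(353) = 830.4
  N₂: 7108 (inert)
  CO₂: 0 + 2(353) = 706.1
  H₂O: 0 + 3(353) = 1059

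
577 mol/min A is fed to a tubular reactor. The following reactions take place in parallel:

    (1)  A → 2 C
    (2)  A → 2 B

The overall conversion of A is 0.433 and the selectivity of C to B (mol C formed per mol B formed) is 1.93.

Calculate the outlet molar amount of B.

171 mol/min

Conversion of A: A consumed = 0.433 × 577 = 249.8 mol/min = 1ξ₁ + 1ξ₂.
Selectivity: 2ξ₁ / (2ξ₂) = 1.93 → ξ₁ = 1.93 ξ₂.
Substitute: (1·1.93 + 1) ξ₂ = 249.8 → ξ₂ = 85.27 mol/min, ξ₁ = 164.6 mol/min.
Outlet amounts (n = n₀ + Σ ν·ξ):
  A: 577 − 1(164.6) − 1(85.27) = 327.2
  C: 0 + 2(164.6) = 329.1
  B: 0 + 2(85.27) = 170.5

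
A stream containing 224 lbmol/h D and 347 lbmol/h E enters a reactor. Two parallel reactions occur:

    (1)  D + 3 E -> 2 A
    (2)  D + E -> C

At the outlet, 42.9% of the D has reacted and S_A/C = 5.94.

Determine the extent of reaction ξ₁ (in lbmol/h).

ξ₁ = 71.9 lbmol/h

Conversion of D: D consumed = 0.429 × 224 = 96.1 lbmol/h = 1ξ₁ + 1ξ₂.
Selectivity: 2ξ₁ / (1ξ₂) = 5.94 → ξ₁ = 2.97 ξ₂.
Substitute: (1·2.97 + 1) ξ₂ = 96.1 → ξ₂ = 24.21 lbmol/h, ξ₁ = 71.89 lbmol/h.
Outlet amounts (n = n₀ + Σ ν·ξ):
  D: 224 − 1(71.89) − 1(24.21) = 127.9
  E: 347 − 3(71.89) − 1(24.21) = 107.1
  A: 0 + 2(71.89) = 143.8
  C: 0 + 1(24.21) = 24.21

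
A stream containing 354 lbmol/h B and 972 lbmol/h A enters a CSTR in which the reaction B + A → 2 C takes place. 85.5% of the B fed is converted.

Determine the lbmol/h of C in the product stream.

B reacted = 0.855 × 354 = 302.7 lbmol/h; ν_B = −1, so ξ = 302.7/1 = 302.7 lbmol/h.
Outlet amounts (n = n₀ + ν ξ):
  B: 354 − 1(302.7) = 51.33
  A: 972 − 1(302.7) = 669.3
  C: 0 + 2(302.7) = 605.3

605 lbmol/h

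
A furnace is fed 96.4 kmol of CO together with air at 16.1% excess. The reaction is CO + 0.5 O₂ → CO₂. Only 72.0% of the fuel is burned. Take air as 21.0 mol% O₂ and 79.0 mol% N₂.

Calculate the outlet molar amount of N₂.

Stoichiometric O₂ = 0.5 × 96.4 = 48.2 kmol; O₂ fed = 48.2 × 1.161 = 55.96 kmol.
N₂ fed = 55.96 × 79/21 = 210.5 kmol.
Fuel reacted = 0.72 × 96.4 → ξ = 69.41 kmol.
Outlet (n = n₀ + ν ξ):
  CO: 96.4 − 1(69.41) = 26.99
  O₂: 55.96 − 0.5(69.41) = 21.26
  N₂: 210.5 (inert)
  CO₂: 0 + 1(69.41) = 69.41

211 kmol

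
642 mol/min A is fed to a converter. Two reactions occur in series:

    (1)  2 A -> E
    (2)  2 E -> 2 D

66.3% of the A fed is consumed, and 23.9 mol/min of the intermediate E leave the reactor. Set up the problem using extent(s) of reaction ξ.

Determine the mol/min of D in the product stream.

189 mol/min

Conversion of A: A consumed = 2ξ₁ = 0.663 × 642 → ξ₁ = 212.8 mol/min.
E balance: n_E = 0 + 1ξ₁ − 2ξ₂ = 23.9 → ξ₂ = (1·212.8 − 23.9)/2 = 94.46 mol/min.
Outlet amounts (n = n₀ + Σ ν·ξ):
  A: 642 − 2(212.8) = 216.4
  E: 0 + 1(212.8) − 2(94.46) = 23.9
  D: 0 + 2(94.46) = 188.9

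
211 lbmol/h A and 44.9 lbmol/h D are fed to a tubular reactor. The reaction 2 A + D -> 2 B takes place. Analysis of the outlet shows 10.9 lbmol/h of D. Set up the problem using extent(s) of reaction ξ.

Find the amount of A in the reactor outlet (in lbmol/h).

For D: n = n₀ − 1ξ → 10.9 = 44.9 − 1ξ, giving ξ = 34 lbmol/h.
Outlet amounts (n = n₀ + ν ξ):
  A: 211 − 2(34) = 143
  D: 44.9 − 1(34) = 10.9
  B: 0 + 2(34) = 68

143 lbmol/h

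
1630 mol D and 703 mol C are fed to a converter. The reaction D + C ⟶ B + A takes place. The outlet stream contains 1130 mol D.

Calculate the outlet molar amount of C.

For D: n = n₀ − 1ξ → 1130 = 1630 − 1ξ, giving ξ = 500 mol.
Outlet amounts (n = n₀ + ν ξ):
  D: 1630 − 1(500) = 1130
  C: 703 − 1(500) = 203
  B: 0 + 1(500) = 500
  A: 0 + 1(500) = 500

203 mol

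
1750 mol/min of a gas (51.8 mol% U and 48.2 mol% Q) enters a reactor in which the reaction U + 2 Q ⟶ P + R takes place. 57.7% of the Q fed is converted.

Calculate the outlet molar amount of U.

Q reacted = 0.577 × 843.5 = 486.7 mol/min; ν_Q = −2, so ξ = 486.7/2 = 243.3 mol/min.
Outlet amounts (n = n₀ + ν ξ):
  U: 906.5 − 1(243.3) = 663.2
  Q: 843.5 − 2(243.3) = 356.8
  P: 0 + 1(243.3) = 243.3
  R: 0 + 1(243.3) = 243.3

663 mol/min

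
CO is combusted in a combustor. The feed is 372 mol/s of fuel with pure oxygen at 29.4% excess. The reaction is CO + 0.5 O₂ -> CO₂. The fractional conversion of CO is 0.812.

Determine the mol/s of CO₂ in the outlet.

Stoichiometric O₂ = 0.5 × 372 = 186 mol/s; O₂ fed = 186 × 1.294 = 240.7 mol/s.
Fuel reacted = 0.812 × 372 → ξ = 302.1 mol/s.
Outlet (n = n₀ + ν ξ):
  CO: 372 − 1(302.1) = 69.94
  O₂: 240.7 − 0.5(302.1) = 89.65
  CO₂: 0 + 1(302.1) = 302.1

302 mol/s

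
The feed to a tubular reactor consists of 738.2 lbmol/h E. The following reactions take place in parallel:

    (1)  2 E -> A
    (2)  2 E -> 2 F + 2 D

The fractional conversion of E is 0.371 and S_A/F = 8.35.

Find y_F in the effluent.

Conversion of E: E consumed = 0.371 × 738.2 = 273.9 lbmol/h = 2ξ₁ + 2ξ₂.
Selectivity: 1ξ₁ / (2ξ₂) = 8.35 → ξ₁ = 16.7 ξ₂.
Substitute: (2·16.7 + 2) ξ₂ = 273.9 → ξ₂ = 7.737 lbmol/h, ξ₁ = 129.2 lbmol/h.
Outlet amounts (n = n₀ + Σ ν·ξ):
  E: 738.2 − 2(129.2) − 2(7.737) = 464.3
  A: 0 + 1(129.2) = 129.2
  F: 0 + 2(7.737) = 15.47
  D: 0 + 2(7.737) = 15.47
Total out = 624.5 lbmol/h; y_F = 15.47 / 624.5 = 0.02478.

0.0248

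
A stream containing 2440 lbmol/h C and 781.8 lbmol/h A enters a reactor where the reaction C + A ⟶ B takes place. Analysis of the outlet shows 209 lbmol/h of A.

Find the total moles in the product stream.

2650 lbmol/h

For A: n = n₀ − 1ξ → 209 = 781.8 − 1ξ, giving ξ = 572.8 lbmol/h.
Outlet amounts (n = n₀ + ν ξ):
  C: 2440 − 1(572.8) = 1867
  A: 781.8 − 1(572.8) = 209
  B: 0 + 1(572.8) = 572.8
Total out = 1867 + 209 + 572.8 = 2649 lbmol/h.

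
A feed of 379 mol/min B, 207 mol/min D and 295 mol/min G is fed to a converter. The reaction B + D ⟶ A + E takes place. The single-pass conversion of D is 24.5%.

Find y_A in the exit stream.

D reacted = 0.245 × 207 = 50.71 mol/min; ν_D = −1, so ξ = 50.71/1 = 50.71 mol/min.
Outlet amounts (n = n₀ + ν ξ):
  B: 379 − 1(50.71) = 328.3
  D: 207 − 1(50.71) = 156.3
  A: 0 + 1(50.71) = 50.71
  E: 0 + 1(50.71) = 50.71
  G: 295 (inert)
Total out = 881 mol/min; y_A = 50.71 / 881 = 0.05757.

0.0576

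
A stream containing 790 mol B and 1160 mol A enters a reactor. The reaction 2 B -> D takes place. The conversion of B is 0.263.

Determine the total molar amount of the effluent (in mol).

1850 mol

B reacted = 0.263 × 790 = 207.8 mol; ν_B = −2, so ξ = 207.8/2 = 103.9 mol.
Outlet amounts (n = n₀ + ν ξ):
  B: 790 − 2(103.9) = 582.2
  D: 0 + 1(103.9) = 103.9
  A: 1160 (inert)
Total out = 582.2 + 103.9 + 1160 = 1846 mol.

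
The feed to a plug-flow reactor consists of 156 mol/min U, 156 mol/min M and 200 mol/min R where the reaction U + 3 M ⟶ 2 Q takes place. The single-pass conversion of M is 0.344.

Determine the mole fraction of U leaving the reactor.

0.29

M reacted = 0.344 × 156 = 53.66 mol/min; ν_M = −3, so ξ = 53.66/3 = 17.89 mol/min.
Outlet amounts (n = n₀ + ν ξ):
  U: 156 − 1(17.89) = 138.1
  M: 156 − 3(17.89) = 102.3
  Q: 0 + 2(17.89) = 35.78
  R: 200 (inert)
Total out = 476.2 mol/min; y_U = 138.1 / 476.2 = 0.29.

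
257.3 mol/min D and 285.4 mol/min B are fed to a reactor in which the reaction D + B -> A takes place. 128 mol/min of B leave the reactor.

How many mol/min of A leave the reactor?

157 mol/min

For B: n = n₀ − 1ξ → 128 = 285.4 − 1ξ, giving ξ = 157.4 mol/min.
Outlet amounts (n = n₀ + ν ξ):
  D: 257.3 − 1(157.4) = 99.9
  B: 285.4 − 1(157.4) = 128
  A: 0 + 1(157.4) = 157.4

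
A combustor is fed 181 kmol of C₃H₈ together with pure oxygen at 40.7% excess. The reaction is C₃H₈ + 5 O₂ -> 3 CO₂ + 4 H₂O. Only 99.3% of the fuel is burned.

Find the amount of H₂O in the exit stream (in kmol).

719 kmol

Stoichiometric O₂ = 5 × 181 = 905 kmol; O₂ fed = 905 × 1.407 = 1273 kmol.
Fuel reacted = 0.993 × 181 → ξ = 179.7 kmol.
Outlet (n = n₀ + ν ξ):
  C₃H₈: 181 − 1(179.7) = 1.267
  O₂: 1273 − 5(179.7) = 374.7
  CO₂: 0 + 3(179.7) = 539.2
  H₂O: 0 + 4(179.7) = 718.9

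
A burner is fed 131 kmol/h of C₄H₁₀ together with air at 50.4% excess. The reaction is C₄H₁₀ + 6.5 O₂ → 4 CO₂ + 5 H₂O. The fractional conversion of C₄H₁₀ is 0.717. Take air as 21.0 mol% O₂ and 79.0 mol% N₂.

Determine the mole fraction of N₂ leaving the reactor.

Stoichiometric O₂ = 6.5 × 131 = 851.5 kmol/h; O₂ fed = 851.5 × 1.504 = 1281 kmol/h.
N₂ fed = 1281 × 79/21 = 4818 kmol/h.
Fuel reacted = 0.717 × 131 → ξ = 93.93 kmol/h.
Outlet (n = n₀ + ν ξ):
  C₄H₁₀: 131 − 1(93.93) = 37.07
  O₂: 1281 − 6.5(93.93) = 670.1
  N₂: 4818 (inert)
  CO₂: 0 + 4(93.93) = 375.7
  H₂O: 0 + 5(93.93) = 469.6
Total out = 6370 kmol/h; y_N₂ = 4818 / 6370 = 0.7563.

0.756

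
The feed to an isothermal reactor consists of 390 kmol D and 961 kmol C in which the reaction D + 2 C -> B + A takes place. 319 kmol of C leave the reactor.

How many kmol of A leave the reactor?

For C: n = n₀ − 2ξ → 319 = 961 − 2ξ, giving ξ = 321 kmol.
Outlet amounts (n = n₀ + ν ξ):
  D: 390 − 1(321) = 69
  C: 961 − 2(321) = 319
  B: 0 + 1(321) = 321
  A: 0 + 1(321) = 321

321 kmol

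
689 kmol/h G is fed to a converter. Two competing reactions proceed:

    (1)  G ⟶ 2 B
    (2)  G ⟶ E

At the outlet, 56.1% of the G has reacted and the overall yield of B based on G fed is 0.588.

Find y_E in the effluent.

Yield of B: 2ξ₁ / 689 = 0.588 → ξ₁ = 202.6 kmol/h.
Conversion of G: 1ξ₁ + 1ξ₂ = 0.561 × 689 = 386.5 → ξ₂ = 184 kmol/h.
Outlet amounts (n = n₀ + Σ ν·ξ):
  G: 689 − 1(202.6) − 1(184) = 302.5
  B: 0 + 2(202.6) = 405.1
  E: 0 + 1(184) = 184
Total out = 891.6 kmol/h; y_E = 184 / 891.6 = 0.2063.

0.206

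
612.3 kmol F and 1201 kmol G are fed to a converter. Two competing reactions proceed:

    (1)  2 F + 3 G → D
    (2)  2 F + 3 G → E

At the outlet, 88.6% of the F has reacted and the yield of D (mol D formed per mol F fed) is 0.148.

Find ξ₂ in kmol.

Yield of D: 1ξ₁ / 612.3 = 0.148 → ξ₁ = 90.62 kmol.
Conversion of F: 2ξ₁ + 2ξ₂ = 0.886 × 612.3 = 542.5 → ξ₂ = 180.6 kmol.
Outlet amounts (n = n₀ + Σ ν·ξ):
  F: 612.3 − 2(90.62) − 2(180.6) = 69.8
  G: 1201 − 3(90.62) − 3(180.6) = 387.3
  D: 0 + 1(90.62) = 90.62
  E: 0 + 1(180.6) = 180.6

ξ₂ = 181 kmol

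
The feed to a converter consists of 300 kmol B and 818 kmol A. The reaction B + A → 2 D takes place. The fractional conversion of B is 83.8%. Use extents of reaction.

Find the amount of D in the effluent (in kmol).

B reacted = 0.838 × 300 = 251.4 kmol; ν_B = −1, so ξ = 251.4/1 = 251.4 kmol.
Outlet amounts (n = n₀ + ν ξ):
  B: 300 − 1(251.4) = 48.6
  A: 818 − 1(251.4) = 566.6
  D: 0 + 2(251.4) = 502.8

503 kmol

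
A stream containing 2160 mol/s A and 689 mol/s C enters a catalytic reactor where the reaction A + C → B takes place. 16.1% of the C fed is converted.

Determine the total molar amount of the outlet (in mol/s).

2740 mol/s

C reacted = 0.161 × 689 = 110.9 mol/s; ν_C = −1, so ξ = 110.9/1 = 110.9 mol/s.
Outlet amounts (n = n₀ + ν ξ):
  A: 2160 − 1(110.9) = 2049
  C: 689 − 1(110.9) = 578.1
  B: 0 + 1(110.9) = 110.9
Total out = 2049 + 578.1 + 110.9 = 2738 mol/s.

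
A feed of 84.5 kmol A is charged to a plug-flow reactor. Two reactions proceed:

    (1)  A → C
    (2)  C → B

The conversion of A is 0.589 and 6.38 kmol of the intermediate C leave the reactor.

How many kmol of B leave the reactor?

Conversion of A: A consumed = 1ξ₁ = 0.589 × 84.5 → ξ₁ = 49.77 kmol.
C balance: n_C = 0 + 1ξ₁ − 1ξ₂ = 6.38 → ξ₂ = (1·49.77 − 6.38)/1 = 43.39 kmol.
Outlet amounts (n = n₀ + Σ ν·ξ):
  A: 84.5 − 1(49.77) = 34.73
  C: 0 + 1(49.77) − 1(43.39) = 6.38
  B: 0 + 1(43.39) = 43.39

43.4 kmol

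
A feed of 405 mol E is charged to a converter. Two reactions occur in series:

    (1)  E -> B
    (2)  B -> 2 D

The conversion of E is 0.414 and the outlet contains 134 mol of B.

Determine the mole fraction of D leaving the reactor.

0.154

Conversion of E: E consumed = 1ξ₁ = 0.414 × 405 → ξ₁ = 167.7 mol.
B balance: n_B = 0 + 1ξ₁ − 1ξ₂ = 134 → ξ₂ = (1·167.7 − 134)/1 = 33.67 mol.
Outlet amounts (n = n₀ + Σ ν·ξ):
  E: 405 − 1(167.7) = 237.3
  B: 0 + 1(167.7) − 1(33.67) = 134
  D: 0 + 2(33.67) = 67.34
Total out = 438.7 mol; y_D = 67.34 / 438.7 = 0.1535.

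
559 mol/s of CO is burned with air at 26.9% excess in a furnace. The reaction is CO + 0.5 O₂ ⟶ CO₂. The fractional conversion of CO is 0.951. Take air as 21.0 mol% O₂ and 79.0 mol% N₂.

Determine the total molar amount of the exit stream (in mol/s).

Stoichiometric O₂ = 0.5 × 559 = 279.5 mol/s; O₂ fed = 279.5 × 1.269 = 354.7 mol/s.
N₂ fed = 354.7 × 79/21 = 1334 mol/s.
Fuel reacted = 0.951 × 559 → ξ = 531.6 mol/s.
Outlet (n = n₀ + ν ξ):
  CO: 559 − 1(531.6) = 27.39
  O₂: 354.7 − 0.5(531.6) = 88.88
  N₂: 1334 (inert)
  CO₂: 0 + 1(531.6) = 531.6
Total out = 27.39 + 88.88 + 1334 + 531.6 = 1982 mol/s.

1980 mol/s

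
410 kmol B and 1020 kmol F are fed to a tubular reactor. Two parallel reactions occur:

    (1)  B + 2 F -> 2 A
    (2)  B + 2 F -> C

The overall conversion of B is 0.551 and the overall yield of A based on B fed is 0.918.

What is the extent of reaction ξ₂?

ξ₂ = 37.7 kmol

Yield of A: 2ξ₁ / 410 = 0.918 → ξ₁ = 188.2 kmol.
Conversion of B: 1ξ₁ + 1ξ₂ = 0.551 × 410 = 225.9 → ξ₂ = 37.72 kmol.
Outlet amounts (n = n₀ + Σ ν·ξ):
  B: 410 − 1(188.2) − 1(37.72) = 184.1
  F: 1020 − 2(188.2) − 2(37.72) = 568.2
  A: 0 + 2(188.2) = 376.4
  C: 0 + 1(37.72) = 37.72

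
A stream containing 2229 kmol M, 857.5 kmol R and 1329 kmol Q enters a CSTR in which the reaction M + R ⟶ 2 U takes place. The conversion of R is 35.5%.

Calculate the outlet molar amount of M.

1920 kmol

R reacted = 0.355 × 857.5 = 304.4 kmol; ν_R = −1, so ξ = 304.4/1 = 304.4 kmol.
Outlet amounts (n = n₀ + ν ξ):
  M: 2229 − 1(304.4) = 1925
  R: 857.5 − 1(304.4) = 553.1
  U: 0 + 2(304.4) = 608.8
  Q: 1329 (inert)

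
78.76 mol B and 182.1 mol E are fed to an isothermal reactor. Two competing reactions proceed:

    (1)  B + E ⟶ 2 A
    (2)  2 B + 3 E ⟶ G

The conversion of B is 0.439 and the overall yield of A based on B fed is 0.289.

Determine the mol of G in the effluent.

Yield of A: 2ξ₁ / 78.76 = 0.289 → ξ₁ = 11.38 mol.
Conversion of B: 1ξ₁ + 2ξ₂ = 0.439 × 78.76 = 34.58 → ξ₂ = 11.6 mol.
Outlet amounts (n = n₀ + Σ ν·ξ):
  B: 78.76 − 1(11.38) − 2(11.6) = 44.18
  E: 182.1 − 1(11.38) − 3(11.6) = 135.9
  A: 0 + 2(11.38) = 22.76
  G: 0 + 1(11.6) = 11.6

11.6 mol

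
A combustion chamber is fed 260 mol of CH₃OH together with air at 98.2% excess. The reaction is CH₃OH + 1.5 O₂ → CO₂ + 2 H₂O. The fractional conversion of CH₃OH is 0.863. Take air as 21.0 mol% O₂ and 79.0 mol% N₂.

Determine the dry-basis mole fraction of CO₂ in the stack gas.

0.0623

Stoichiometric O₂ = 1.5 × 260 = 390 mol; O₂ fed = 390 × 1.982 = 773 mol.
N₂ fed = 773 × 79/21 = 2908 mol.
Fuel reacted = 0.863 × 260 → ξ = 224.4 mol.
Outlet (n = n₀ + ν ξ):
  CH₃OH: 260 − 1(224.4) = 35.62
  O₂: 773 − 1.5(224.4) = 436.4
  N₂: 2908 (inert)
  CO₂: 0 + 1(224.4) = 224.4
  H₂O: 0 + 2(224.4) = 448.8
Dry total = 3604 mol; y_CO₂ (dry) = 224.4 / 3604 = 0.06225.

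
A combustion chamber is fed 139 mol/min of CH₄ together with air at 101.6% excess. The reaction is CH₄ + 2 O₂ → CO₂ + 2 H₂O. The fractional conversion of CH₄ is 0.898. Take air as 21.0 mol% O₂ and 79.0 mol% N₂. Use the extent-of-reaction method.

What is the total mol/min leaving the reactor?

2810 mol/min

Stoichiometric O₂ = 2 × 139 = 278 mol/min; O₂ fed = 278 × 2.016 = 560.4 mol/min.
N₂ fed = 560.4 × 79/21 = 2108 mol/min.
Fuel reacted = 0.898 × 139 → ξ = 124.8 mol/min.
Outlet (n = n₀ + ν ξ):
  CH₄: 139 − 1(124.8) = 14.18
  O₂: 560.4 − 2(124.8) = 310.8
  N₂: 2108 (inert)
  CO₂: 0 + 1(124.8) = 124.8
  H₂O: 0 + 2(124.8) = 249.6
Total out = 14.18 + 310.8 + 2108 + 124.8 + 249.6 = 2808 mol/min.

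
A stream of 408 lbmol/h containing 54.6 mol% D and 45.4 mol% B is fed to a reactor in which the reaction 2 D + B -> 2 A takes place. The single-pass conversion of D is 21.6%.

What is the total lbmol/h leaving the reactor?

384 lbmol/h

D reacted = 0.216 × 222.8 = 48.12 lbmol/h; ν_D = −2, so ξ = 48.12/2 = 24.06 lbmol/h.
Outlet amounts (n = n₀ + ν ξ):
  D: 222.8 − 2(24.06) = 174.7
  B: 185.2 − 1(24.06) = 161.2
  A: 0 + 2(24.06) = 48.12
Total out = 174.7 + 161.2 + 48.12 = 383.9 lbmol/h.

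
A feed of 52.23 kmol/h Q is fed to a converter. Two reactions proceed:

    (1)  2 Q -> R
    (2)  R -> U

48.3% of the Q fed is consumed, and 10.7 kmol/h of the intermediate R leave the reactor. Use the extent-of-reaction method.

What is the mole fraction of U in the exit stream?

Conversion of Q: Q consumed = 2ξ₁ = 0.483 × 52.23 → ξ₁ = 12.61 kmol/h.
R balance: n_R = 0 + 1ξ₁ − 1ξ₂ = 10.7 → ξ₂ = (1·12.61 − 10.7)/1 = 1.914 kmol/h.
Outlet amounts (n = n₀ + Σ ν·ξ):
  Q: 52.23 − 2(12.61) = 27
  R: 0 + 1(12.61) − 1(1.914) = 10.7
  U: 0 + 1(1.914) = 1.914
Total out = 39.62 kmol/h; y_U = 1.914 / 39.62 = 0.0483.

0.0483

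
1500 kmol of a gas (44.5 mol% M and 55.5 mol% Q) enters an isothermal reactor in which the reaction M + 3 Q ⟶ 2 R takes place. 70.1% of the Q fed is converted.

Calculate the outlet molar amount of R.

389 kmol

Q reacted = 0.701 × 832.5 = 583.6 kmol; ν_Q = −3, so ξ = 583.6/3 = 194.5 kmol.
Outlet amounts (n = n₀ + ν ξ):
  M: 667.5 − 1(194.5) = 473
  Q: 832.5 − 3(194.5) = 248.9
  R: 0 + 2(194.5) = 389.1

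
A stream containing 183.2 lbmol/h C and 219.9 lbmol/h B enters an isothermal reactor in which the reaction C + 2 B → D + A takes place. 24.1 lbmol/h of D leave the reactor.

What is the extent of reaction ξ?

For D: n = n₀ + 1ξ → 24.1 = 0 + 1ξ, giving ξ = 24.1 lbmol/h.
Outlet amounts (n = n₀ + ν ξ):
  C: 183.2 − 1(24.1) = 159.1
  B: 219.9 − 2(24.1) = 171.7
  D: 0 + 1(24.1) = 24.1
  A: 0 + 1(24.1) = 24.1

ξ = 24.1 lbmol/h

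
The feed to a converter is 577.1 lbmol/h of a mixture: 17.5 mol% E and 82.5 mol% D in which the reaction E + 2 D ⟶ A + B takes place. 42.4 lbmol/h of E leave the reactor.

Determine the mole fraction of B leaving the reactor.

0.113

For E: n = n₀ − 1ξ → 42.4 = 101 − 1ξ, giving ξ = 58.59 lbmol/h.
Outlet amounts (n = n₀ + ν ξ):
  E: 101 − 1(58.59) = 42.4
  D: 476.1 − 2(58.59) = 358.9
  A: 0 + 1(58.59) = 58.59
  B: 0 + 1(58.59) = 58.59
Total out = 518.5 lbmol/h; y_B = 58.59 / 518.5 = 0.113.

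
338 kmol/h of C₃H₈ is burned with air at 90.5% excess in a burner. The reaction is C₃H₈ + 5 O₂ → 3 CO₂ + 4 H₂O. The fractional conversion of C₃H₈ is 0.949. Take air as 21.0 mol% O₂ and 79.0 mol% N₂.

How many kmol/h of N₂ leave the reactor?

Stoichiometric O₂ = 5 × 338 = 1690 kmol/h; O₂ fed = 1690 × 1.905 = 3219 kmol/h.
N₂ fed = 3219 × 79/21 = 12110 kmol/h.
Fuel reacted = 0.949 × 338 → ξ = 320.8 kmol/h.
Outlet (n = n₀ + ν ξ):
  C₃H₈: 338 − 1(320.8) = 17.24
  O₂: 3219 − 5(320.8) = 1616
  N₂: 12110 (inert)
  CO₂: 0 + 3(320.8) = 962.3
  H₂O: 0 + 4(320.8) = 1283

12100 kmol/h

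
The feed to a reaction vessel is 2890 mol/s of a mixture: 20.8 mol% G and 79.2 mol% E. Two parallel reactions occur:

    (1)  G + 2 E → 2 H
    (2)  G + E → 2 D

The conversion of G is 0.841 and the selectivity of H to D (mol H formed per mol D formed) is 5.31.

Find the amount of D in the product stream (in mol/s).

Conversion of G: G consumed = 0.841 × 601.1 = 505.5 mol/s = 1ξ₁ + 1ξ₂.
Selectivity: 2ξ₁ / (2ξ₂) = 5.31 → ξ₁ = 5.31 ξ₂.
Substitute: (1·5.31 + 1) ξ₂ = 505.5 → ξ₂ = 80.12 mol/s, ξ₁ = 425.4 mol/s.
Outlet amounts (n = n₀ + Σ ν·ξ):
  G: 601.1 − 1(425.4) − 1(80.12) = 95.58
  E: 2289 − 2(425.4) − 1(80.12) = 1358
  H: 0 + 2(425.4) = 850.8
  D: 0 + 2(80.12) = 160.2

160 mol/s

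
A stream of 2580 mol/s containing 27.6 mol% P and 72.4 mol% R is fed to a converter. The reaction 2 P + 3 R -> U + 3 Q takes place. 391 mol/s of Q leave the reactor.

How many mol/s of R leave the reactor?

For Q: n = n₀ + 3ξ → 391 = 0 + 3ξ, giving ξ = 130.3 mol/s.
Outlet amounts (n = n₀ + ν ξ):
  P: 712.1 − 2(130.3) = 451.4
  R: 1868 − 3(130.3) = 1477
  U: 0 + 1(130.3) = 130.3
  Q: 0 + 3(130.3) = 391

1480 mol/s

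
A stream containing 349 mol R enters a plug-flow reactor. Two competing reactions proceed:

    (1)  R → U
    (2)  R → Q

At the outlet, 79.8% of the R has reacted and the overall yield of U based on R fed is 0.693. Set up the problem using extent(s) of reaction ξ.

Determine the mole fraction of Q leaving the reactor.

0.105

Yield of U: 1ξ₁ / 349 = 0.693 → ξ₁ = 241.9 mol.
Conversion of R: 1ξ₁ + 1ξ₂ = 0.798 × 349 = 278.5 → ξ₂ = 36.65 mol.
Outlet amounts (n = n₀ + Σ ν·ξ):
  R: 349 − 1(241.9) − 1(36.65) = 70.5
  U: 0 + 1(241.9) = 241.9
  Q: 0 + 1(36.65) = 36.65
Total out = 349 mol; y_Q = 36.65 / 349 = 0.105.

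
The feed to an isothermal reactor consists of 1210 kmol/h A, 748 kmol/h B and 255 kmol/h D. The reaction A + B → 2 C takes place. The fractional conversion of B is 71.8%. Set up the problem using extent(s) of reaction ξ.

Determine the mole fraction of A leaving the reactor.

B reacted = 0.718 × 748 = 537.1 kmol/h; ν_B = −1, so ξ = 537.1/1 = 537.1 kmol/h.
Outlet amounts (n = n₀ + ν ξ):
  A: 1210 − 1(537.1) = 672.9
  B: 748 − 1(537.1) = 210.9
  C: 0 + 2(537.1) = 1074
  D: 255 (inert)
Total out = 2213 kmol/h; y_A = 672.9 / 2213 = 0.3041.

0.304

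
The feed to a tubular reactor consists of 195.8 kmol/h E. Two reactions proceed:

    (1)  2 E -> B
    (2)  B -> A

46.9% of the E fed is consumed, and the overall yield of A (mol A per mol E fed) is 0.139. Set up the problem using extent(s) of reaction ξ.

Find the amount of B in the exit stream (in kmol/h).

18.7 kmol/h

Conversion of E: E consumed = 2ξ₁ = 0.469 × 195.8 → ξ₁ = 45.92 kmol/h.
Yield of A: 1ξ₂ / 195.8 = 0.139 → ξ₂ = 27.22 kmol/h.
Outlet amounts (n = n₀ + Σ ν·ξ):
  E: 195.8 − 2(45.92) = 104
  B: 0 + 1(45.92) − 1(27.22) = 18.7
  A: 0 + 1(27.22) = 27.22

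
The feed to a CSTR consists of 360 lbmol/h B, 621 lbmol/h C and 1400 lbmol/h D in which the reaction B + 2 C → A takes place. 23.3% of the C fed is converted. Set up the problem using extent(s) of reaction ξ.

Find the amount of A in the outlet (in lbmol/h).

72.3 lbmol/h

C reacted = 0.233 × 621 = 144.7 lbmol/h; ν_C = −2, so ξ = 144.7/2 = 72.35 lbmol/h.
Outlet amounts (n = n₀ + ν ξ):
  B: 360 − 1(72.35) = 287.7
  C: 621 − 2(72.35) = 476.3
  A: 0 + 1(72.35) = 72.35
  D: 1400 (inert)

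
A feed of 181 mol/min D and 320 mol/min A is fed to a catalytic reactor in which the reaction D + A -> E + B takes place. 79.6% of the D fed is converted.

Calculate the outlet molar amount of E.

144 mol/min

D reacted = 0.796 × 181 = 144.1 mol/min; ν_D = −1, so ξ = 144.1/1 = 144.1 mol/min.
Outlet amounts (n = n₀ + ν ξ):
  D: 181 − 1(144.1) = 36.92
  A: 320 − 1(144.1) = 175.9
  E: 0 + 1(144.1) = 144.1
  B: 0 + 1(144.1) = 144.1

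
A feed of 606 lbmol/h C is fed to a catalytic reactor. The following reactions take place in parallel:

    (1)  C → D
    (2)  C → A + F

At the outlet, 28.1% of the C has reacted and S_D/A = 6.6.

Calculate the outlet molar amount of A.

22.4 lbmol/h

Conversion of C: C consumed = 0.281 × 606 = 170.3 lbmol/h = 1ξ₁ + 1ξ₂.
Selectivity: 1ξ₁ / (1ξ₂) = 6.6 → ξ₁ = 6.6 ξ₂.
Substitute: (1·6.6 + 1) ξ₂ = 170.3 → ξ₂ = 22.41 lbmol/h, ξ₁ = 147.9 lbmol/h.
Outlet amounts (n = n₀ + Σ ν·ξ):
  C: 606 − 1(147.9) − 1(22.41) = 435.7
  D: 0 + 1(147.9) = 147.9
  A: 0 + 1(22.41) = 22.41
  F: 0 + 1(22.41) = 22.41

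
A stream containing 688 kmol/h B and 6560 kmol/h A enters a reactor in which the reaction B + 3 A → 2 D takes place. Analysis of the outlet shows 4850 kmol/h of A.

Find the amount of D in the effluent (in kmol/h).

For A: n = n₀ − 3ξ → 4850 = 6560 − 3ξ, giving ξ = 570 kmol/h.
Outlet amounts (n = n₀ + ν ξ):
  B: 688 − 1(570) = 118
  A: 6560 − 3(570) = 4850
  D: 0 + 2(570) = 1140

1140 kmol/h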